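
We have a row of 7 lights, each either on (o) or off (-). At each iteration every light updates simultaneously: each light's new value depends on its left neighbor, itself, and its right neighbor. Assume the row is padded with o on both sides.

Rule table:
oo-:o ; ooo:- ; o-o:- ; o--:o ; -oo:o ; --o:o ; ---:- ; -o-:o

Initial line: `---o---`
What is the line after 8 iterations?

o-o-o-o

o-ooo-o
o-o-o-o
o-o-o-o  (fixed point — unchanged through iteration 8)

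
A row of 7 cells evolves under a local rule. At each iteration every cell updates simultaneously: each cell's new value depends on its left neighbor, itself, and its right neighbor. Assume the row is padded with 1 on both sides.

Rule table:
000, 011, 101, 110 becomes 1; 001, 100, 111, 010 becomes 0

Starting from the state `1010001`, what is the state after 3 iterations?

iteration 1: 1100101
iteration 2: 0100011
iteration 3: 1001010

1001010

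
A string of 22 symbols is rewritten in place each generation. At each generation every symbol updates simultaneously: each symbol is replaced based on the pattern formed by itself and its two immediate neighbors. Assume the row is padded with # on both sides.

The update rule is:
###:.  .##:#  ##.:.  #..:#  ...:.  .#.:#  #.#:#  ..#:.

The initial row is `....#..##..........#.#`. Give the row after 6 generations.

#...##.#.#.........###
.#..#.#####........#..
###.###....#.......##.
...##..#...##......#.#
#..#.#.##..#.#.....###
.#.#####.#.####....#..

.#.#####.#.####....#..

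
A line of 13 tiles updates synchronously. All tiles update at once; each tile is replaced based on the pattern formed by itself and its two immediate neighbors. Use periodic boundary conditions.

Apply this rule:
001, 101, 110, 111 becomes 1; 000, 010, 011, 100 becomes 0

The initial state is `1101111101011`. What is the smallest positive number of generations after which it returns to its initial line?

1110111110101
1111011111010
0111101111101
1011110111110
0101111011111
1010111101111
1101011110111
1110101111011
1111010111101
1111101011110
0111110101111
1011111010111
1101111101011

13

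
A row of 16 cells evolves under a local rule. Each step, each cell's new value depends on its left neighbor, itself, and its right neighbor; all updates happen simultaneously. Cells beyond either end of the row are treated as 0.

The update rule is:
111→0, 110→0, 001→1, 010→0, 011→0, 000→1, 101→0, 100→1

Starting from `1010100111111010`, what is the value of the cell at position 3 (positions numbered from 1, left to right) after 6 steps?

1

0000011000000001
1111100111111110
0000011000000001  (repeats step 1; period 2)
step 6: 1111100111111110
position 3 holds 1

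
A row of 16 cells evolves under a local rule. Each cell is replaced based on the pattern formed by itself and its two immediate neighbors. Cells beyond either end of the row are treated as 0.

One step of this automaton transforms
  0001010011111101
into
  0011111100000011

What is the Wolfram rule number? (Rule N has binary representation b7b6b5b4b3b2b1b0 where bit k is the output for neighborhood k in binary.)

position 9: 111 → 0  (bit 7 = 0)
position 13: 110 → 0  (bit 6 = 0)
position 4: 101 → 1  (bit 5 = 1)
position 6: 100 → 1  (bit 4 = 1)
position 8: 011 → 0  (bit 3 = 0)
position 3: 010 → 1  (bit 2 = 1)
position 2: 001 → 1  (bit 1 = 1)
position 0: 000 → 0  (bit 0 = 0)
bits b7..b0 = 00110110 = 54

54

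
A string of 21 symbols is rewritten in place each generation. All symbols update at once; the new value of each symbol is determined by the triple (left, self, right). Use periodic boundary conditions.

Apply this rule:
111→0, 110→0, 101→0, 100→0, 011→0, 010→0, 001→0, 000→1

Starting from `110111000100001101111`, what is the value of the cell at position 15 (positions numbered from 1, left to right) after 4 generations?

1

000000010001100000000
111111000100001111111
000000010001100000000  (repeats generation 1; period 2)
generation 4: 111111000100001111111
position 15 holds 1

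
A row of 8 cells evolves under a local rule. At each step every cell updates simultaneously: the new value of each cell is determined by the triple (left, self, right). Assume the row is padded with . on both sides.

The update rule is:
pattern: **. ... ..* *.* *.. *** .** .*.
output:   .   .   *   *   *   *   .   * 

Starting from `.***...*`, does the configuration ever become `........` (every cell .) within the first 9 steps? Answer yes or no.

no

*.*.*.**
******..
.****.*.
*.**.***
**..*.*.
..******
.*.****.
***.**.*
.*.*..**
step 9 is .*.*..**, still not uniform .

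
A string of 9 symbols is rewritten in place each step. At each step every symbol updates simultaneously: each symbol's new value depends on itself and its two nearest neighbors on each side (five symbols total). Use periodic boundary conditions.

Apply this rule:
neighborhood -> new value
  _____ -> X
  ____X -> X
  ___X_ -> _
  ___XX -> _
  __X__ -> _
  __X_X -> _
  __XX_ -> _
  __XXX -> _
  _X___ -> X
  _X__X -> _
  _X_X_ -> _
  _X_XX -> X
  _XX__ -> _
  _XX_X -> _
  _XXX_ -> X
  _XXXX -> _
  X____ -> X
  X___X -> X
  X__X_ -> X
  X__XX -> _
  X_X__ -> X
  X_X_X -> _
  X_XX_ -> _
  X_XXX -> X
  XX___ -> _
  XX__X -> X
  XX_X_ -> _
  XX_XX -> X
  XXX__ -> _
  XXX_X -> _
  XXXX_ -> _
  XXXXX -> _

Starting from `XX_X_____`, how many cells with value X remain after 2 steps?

step 1: ___XXXXX_
step 2: XX_______
count of X: 2

2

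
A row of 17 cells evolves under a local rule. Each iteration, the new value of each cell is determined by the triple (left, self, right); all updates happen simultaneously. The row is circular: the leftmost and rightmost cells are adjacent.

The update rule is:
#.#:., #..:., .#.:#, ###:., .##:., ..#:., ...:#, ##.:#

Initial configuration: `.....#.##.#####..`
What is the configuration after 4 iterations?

.#.#.#..#.#.#.#..

####.#..#.....#.#
...#.#..#.###.#..
##.#.#..#...#.#.#
.#.#.#..#.#.#.#..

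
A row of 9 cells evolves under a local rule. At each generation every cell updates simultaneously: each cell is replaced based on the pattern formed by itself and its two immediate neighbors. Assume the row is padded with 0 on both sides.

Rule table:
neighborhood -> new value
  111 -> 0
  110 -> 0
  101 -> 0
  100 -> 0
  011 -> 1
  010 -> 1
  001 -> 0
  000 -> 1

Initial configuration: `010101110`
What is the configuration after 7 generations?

010101010

010101000
010101011
010101010
010101010  (fixed point — unchanged through generation 7)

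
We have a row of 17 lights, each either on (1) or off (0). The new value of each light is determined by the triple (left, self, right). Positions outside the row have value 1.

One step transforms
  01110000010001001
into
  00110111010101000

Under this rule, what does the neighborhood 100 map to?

At position 4 the neighborhood is 100; the next row has 0 there.

0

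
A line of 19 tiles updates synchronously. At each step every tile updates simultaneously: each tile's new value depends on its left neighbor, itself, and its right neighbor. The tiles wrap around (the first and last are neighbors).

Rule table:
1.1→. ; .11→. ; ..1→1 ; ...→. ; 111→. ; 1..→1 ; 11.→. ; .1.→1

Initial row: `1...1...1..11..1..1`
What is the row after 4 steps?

.111.....111111.111

step 1: .1.111.1111..11111.
step 2: 11.........11.....1
step 3: ..1.......1..1...1.
step 4: .111.....111111.111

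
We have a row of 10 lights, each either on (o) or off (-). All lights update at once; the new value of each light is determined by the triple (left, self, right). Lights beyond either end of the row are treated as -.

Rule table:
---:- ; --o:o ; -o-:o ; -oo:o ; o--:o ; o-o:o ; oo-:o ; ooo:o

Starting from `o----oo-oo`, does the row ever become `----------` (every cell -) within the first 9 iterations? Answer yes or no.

no

iteration 1: oo--oooooo
iteration 2: oooooooooo
iteration 3: oooooooooo  (fixed point — unchanged through iteration 9)
iteration 9 is oooooooooo, still not uniform -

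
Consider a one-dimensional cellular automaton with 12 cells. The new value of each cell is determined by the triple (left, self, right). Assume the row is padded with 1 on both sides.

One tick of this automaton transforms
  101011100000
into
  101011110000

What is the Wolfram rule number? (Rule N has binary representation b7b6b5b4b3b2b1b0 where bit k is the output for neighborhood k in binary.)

position 5: 111 → 1  (bit 7 = 1)
position 0: 110 → 1  (bit 6 = 1)
position 1: 101 → 0  (bit 5 = 0)
position 7: 100 → 1  (bit 4 = 1)
position 4: 011 → 1  (bit 3 = 1)
position 2: 010 → 1  (bit 2 = 1)
position 11: 001 → 0  (bit 1 = 0)
position 8: 000 → 0  (bit 0 = 0)
bits b7..b0 = 11011100 = 220

220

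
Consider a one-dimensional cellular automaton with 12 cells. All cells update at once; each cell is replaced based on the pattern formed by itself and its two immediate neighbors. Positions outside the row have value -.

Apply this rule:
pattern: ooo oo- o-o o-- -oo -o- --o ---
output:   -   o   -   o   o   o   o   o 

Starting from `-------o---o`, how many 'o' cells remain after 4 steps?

2

step 1: oooooooooooo
step 2: o----------o
step 3: oooooooooooo  (repeats step 1; period 2)
step 4: o----------o
count of o: 2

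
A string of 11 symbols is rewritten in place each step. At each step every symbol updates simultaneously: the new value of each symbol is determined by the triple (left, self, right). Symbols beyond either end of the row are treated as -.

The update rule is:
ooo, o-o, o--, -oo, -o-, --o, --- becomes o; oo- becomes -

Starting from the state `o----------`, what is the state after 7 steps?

ooooo-oo-oo

ooooooooooo
oooooooooo-
ooooooooo-o
oooooooo-oo
ooooooo-oo-
oooooo-oo-o
ooooo-oo-oo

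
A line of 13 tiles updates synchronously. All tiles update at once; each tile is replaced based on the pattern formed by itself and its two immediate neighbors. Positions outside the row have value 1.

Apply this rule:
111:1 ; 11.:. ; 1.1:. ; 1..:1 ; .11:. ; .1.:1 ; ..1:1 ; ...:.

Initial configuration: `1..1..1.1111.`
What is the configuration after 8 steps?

.111111..11..
..1111.11..11
11.11....11.1
1....1..1....
.1..111111..1
.111.1111.11.
..1...11.....
1111.1..1...1

1111.1..1...1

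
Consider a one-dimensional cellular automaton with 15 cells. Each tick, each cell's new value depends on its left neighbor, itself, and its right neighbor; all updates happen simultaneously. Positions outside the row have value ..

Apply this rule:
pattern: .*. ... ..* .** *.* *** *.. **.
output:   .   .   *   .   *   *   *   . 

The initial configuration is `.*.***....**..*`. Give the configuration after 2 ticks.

.*.*.*.**.**..*

*.*.*.*..*..**.
.*.*.*.**.**..*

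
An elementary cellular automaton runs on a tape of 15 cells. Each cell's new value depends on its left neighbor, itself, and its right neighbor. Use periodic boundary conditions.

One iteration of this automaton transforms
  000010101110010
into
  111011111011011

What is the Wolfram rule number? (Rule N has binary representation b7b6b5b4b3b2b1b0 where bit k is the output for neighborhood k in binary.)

position 9: 111 → 0  (bit 7 = 0)
position 10: 110 → 1  (bit 6 = 1)
position 5: 101 → 1  (bit 5 = 1)
position 11: 100 → 1  (bit 4 = 1)
position 8: 011 → 1  (bit 3 = 1)
position 4: 010 → 1  (bit 2 = 1)
position 3: 001 → 0  (bit 1 = 0)
position 0: 000 → 1  (bit 0 = 1)
bits b7..b0 = 01111101 = 125

125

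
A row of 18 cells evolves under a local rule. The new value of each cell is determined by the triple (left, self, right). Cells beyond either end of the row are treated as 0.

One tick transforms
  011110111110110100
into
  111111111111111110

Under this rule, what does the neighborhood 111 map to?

1

At position 2 the neighborhood is 111; the next row has 1 there.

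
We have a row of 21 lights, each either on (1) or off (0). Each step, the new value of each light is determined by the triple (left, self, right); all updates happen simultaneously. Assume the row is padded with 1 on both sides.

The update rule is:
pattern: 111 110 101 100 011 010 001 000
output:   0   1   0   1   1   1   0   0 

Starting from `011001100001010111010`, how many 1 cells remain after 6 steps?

10

step 1: 011101110001010101010
step 2: 010101011001010101010
step 3: 010101011101010101010
step 4: 010101010101010101010
step 5: 010101010101010101010  (fixed point — unchanged through step 6)
count of 1: 10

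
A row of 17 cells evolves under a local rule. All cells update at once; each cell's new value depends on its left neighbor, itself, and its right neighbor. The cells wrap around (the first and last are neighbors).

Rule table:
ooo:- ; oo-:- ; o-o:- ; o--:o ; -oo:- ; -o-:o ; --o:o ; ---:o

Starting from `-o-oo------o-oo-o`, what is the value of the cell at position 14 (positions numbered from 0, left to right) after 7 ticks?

tick 1: -o---ooooooo----o
tick 2: -oooo-------ooooo
tick 3: -----ooooooo-----
tick 4: ooooo-------ooooo
tick 5: -----ooooooo-----  (repeats tick 3; period 2)
tick 7: -----ooooooo-----
position 14 holds -

-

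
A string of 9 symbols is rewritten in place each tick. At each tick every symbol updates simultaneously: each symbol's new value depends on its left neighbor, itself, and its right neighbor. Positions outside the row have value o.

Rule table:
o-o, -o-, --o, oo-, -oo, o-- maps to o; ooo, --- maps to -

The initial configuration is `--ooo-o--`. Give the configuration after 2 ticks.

tick 1: ooo-ooooo
tick 2: --ooo----

--ooo----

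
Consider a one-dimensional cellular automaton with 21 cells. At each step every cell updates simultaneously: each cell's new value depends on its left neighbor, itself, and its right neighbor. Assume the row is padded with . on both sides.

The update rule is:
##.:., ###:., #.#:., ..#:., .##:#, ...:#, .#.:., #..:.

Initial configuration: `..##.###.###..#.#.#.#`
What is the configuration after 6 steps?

step 1: #.#..#...#...........
step 2: .......#...##########
step 3: ######...#.#.........
step 4: #......#.....########
step 5: ..####...###.#.......
step 6: #.#....#.#.....######

#.#....#.#.....######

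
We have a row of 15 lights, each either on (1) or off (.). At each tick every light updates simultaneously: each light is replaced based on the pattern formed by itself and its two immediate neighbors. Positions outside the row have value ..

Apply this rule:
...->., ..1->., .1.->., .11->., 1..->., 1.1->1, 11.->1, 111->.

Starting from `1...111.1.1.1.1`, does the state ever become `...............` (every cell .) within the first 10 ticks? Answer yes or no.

yes

......11.1.1.1.
.......11.1.1..
........11.1...
.........11....
..........1....
...............
all cells are . at tick 6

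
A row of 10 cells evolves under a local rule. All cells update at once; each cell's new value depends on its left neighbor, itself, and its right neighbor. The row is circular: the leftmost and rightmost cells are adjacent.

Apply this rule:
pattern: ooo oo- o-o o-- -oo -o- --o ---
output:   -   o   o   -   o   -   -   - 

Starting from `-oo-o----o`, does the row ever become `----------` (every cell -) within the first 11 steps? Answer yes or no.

yes

step 1: oooo------
step 2: o--o------
step 3: ----------
all cells are - at step 3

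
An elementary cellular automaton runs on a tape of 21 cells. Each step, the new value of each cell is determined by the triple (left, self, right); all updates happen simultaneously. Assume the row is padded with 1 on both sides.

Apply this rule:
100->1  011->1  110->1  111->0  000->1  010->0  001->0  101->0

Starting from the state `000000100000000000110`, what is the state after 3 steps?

step 1: 111110011111111110110
step 2: 000011010000000010110
step 3: 111011001111111000110

111011001111111000110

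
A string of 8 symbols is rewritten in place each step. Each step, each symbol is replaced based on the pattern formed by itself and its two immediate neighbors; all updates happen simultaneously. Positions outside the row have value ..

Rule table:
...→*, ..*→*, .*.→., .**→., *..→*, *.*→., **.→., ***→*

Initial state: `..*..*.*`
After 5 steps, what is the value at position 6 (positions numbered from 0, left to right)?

*

step 1: **.**...
step 2: .....***
step 3: *****.*.
step 4: .***...*
step 5: *.*.***.
position 6 holds *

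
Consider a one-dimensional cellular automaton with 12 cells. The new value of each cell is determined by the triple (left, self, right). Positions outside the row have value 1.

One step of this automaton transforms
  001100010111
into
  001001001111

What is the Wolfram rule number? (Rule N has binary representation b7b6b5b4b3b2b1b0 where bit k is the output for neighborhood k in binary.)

position 10: 111 → 1  (bit 7 = 1)
position 3: 110 → 0  (bit 6 = 0)
position 8: 101 → 1  (bit 5 = 1)
position 0: 100 → 0  (bit 4 = 0)
position 2: 011 → 1  (bit 3 = 1)
position 7: 010 → 0  (bit 2 = 0)
position 1: 001 → 0  (bit 1 = 0)
position 5: 000 → 1  (bit 0 = 1)
bits b7..b0 = 10101001 = 169

169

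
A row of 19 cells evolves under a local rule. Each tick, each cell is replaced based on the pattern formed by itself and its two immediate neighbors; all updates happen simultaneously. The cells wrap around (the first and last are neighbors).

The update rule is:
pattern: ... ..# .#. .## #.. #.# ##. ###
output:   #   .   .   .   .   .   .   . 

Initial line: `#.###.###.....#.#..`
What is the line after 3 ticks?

..........###......
#########.....#####
..........###......

..........###......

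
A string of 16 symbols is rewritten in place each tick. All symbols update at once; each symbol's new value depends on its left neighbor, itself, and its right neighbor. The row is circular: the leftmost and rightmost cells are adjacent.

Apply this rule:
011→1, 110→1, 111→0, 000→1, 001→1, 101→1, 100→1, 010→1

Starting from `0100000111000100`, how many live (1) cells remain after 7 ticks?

tick 1: 1111111101111111
tick 2: 0000000111000000
tick 3: 1111111101111111  (repeats tick 1; period 2)
tick 7: 1111111101111111
count of 1: 15

15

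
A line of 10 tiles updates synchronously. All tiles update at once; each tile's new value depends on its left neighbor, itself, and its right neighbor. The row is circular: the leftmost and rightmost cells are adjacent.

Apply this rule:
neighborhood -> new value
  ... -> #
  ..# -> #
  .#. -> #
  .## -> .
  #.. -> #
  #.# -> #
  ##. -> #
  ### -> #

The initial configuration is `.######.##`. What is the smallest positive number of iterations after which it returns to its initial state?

#.######.#
##.######.
.##.######
#.##.#####
##.##.####
###.##.###
####.##.##
#####.##.#
######.##.
.######.##

10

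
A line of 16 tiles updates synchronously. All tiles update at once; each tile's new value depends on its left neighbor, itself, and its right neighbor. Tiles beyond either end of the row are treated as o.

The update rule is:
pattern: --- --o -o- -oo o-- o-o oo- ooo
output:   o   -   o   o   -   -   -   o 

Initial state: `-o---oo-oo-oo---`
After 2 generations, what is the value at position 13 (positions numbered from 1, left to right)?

-

-o-o-o--o--o--o-
-o-o-o--o--o--o-
position 13 holds -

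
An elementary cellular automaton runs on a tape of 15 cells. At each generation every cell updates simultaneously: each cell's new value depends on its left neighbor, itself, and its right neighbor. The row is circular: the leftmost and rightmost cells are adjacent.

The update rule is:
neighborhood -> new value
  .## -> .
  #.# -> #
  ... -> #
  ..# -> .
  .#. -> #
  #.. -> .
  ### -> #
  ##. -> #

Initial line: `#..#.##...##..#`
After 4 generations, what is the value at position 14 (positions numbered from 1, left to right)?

#..##.#.#..#...
#...#####..#.#.
#.#..####..####
###...###...###
position 14 holds #

#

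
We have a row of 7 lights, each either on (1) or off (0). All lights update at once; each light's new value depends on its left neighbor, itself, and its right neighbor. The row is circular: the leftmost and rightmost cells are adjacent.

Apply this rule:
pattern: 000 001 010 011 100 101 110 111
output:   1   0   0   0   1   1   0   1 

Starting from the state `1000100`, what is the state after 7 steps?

0110010
0001001
1100100
0010010
1001001
0100100
0010011

0010011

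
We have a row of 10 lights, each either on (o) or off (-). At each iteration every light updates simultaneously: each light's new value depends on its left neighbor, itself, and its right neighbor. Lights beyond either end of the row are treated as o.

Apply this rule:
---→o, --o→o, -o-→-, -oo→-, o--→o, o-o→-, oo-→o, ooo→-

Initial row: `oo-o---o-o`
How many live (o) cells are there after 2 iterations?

6

-o--ooo---
--oo--oooo
count of o: 6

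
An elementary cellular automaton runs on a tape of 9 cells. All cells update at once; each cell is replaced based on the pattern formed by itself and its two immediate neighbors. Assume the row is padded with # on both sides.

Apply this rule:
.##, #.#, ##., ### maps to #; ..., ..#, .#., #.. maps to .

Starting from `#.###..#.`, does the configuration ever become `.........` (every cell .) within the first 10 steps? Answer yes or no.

#####...#
#####...#  (fixed point — unchanged through step 10)
step 10 is #####...#, still not uniform .

no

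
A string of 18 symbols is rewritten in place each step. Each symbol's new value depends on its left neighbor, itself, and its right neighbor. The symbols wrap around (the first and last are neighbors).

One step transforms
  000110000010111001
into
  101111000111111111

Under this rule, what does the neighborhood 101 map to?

At position 11 the neighborhood is 101; the next row has 1 there.

1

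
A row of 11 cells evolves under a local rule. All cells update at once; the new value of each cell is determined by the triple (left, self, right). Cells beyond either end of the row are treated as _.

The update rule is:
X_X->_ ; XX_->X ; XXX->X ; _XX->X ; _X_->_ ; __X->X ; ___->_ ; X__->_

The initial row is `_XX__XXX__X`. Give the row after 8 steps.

XXX_XXXX___

XXX_XXXX_X_
XXX_XXXX___
XXX_XXXX___  (fixed point — unchanged through step 8)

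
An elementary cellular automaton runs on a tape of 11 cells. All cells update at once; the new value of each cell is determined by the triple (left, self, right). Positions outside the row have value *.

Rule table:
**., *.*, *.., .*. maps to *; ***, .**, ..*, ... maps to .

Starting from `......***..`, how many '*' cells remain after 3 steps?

2

*.......**.
**.......**
.**........
count of *: 2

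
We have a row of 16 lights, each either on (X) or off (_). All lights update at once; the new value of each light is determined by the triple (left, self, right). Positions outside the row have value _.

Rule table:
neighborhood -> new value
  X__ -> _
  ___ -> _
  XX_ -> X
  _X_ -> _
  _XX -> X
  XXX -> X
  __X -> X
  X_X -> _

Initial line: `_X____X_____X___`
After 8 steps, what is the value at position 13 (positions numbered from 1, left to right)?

X____X_____X____
____X_____X_____
___X_____X______
__X_____X_______
_X_____X________
X_____X_________
_____X__________
____X___________
position 13 holds _

_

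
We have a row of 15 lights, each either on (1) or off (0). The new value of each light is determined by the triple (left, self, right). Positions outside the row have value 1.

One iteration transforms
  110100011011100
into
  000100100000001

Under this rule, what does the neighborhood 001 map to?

At position 6 the neighborhood is 001; the next row has 1 there.

1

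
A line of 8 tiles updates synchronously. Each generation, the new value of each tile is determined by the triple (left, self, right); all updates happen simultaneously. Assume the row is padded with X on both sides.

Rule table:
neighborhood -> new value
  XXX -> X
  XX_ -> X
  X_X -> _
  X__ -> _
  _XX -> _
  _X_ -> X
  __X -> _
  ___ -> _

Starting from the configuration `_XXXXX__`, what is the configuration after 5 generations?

__XXXX__
___XXX__
____XX__
_____X__
_____X__

_____X__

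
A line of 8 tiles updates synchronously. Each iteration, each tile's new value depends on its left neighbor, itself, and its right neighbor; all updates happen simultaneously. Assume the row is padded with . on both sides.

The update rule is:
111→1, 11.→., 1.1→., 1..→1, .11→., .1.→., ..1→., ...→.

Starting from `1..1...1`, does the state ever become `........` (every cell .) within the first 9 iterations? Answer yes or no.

yes

.1..1...
..1..1..
...1..1.
....1..1
.....1..
......1.
.......1
........
all cells are . at iteration 8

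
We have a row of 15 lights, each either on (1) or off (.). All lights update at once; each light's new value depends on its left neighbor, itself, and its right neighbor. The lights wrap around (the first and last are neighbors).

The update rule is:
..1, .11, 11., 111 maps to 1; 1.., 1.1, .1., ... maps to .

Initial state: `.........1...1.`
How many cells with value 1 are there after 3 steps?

2

step 1: ........1...1..
step 2: .......1...1...
step 3: ......1...1....
count of 1: 2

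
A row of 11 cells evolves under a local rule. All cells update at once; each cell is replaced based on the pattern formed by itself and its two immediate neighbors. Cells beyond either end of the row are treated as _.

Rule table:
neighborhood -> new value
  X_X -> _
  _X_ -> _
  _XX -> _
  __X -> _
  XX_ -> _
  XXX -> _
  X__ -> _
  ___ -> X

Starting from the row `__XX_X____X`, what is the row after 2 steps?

__XXXX____X

step 1: X______XX__
step 2: __XXXX____X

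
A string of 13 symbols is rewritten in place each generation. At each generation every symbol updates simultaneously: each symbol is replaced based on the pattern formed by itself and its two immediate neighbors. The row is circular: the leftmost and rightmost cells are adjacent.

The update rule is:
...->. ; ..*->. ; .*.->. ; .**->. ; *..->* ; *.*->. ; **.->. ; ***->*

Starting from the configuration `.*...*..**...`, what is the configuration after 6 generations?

..*...*...*..
...*...*...*.
....*...*...*
*....*...*...
.*....*...*..
..*....*...*.

..*....*...*.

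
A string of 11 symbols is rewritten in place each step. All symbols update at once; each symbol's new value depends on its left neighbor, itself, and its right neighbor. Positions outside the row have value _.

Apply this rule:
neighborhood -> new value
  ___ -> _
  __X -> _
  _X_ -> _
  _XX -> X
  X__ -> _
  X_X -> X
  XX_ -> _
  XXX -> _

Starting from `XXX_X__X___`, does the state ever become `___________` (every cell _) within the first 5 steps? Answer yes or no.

yes

step 1: X__X_______
step 2: ___________
all cells are _ at step 2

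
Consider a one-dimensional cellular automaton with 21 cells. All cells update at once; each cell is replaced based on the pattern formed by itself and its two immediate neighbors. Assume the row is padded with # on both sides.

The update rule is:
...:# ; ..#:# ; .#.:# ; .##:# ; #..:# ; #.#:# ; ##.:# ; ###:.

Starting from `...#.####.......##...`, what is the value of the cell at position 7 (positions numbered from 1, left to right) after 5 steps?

######..#############
.....####............
######..#############  (repeats step 1; period 2)
step 5: ######..#############
position 7 holds .

.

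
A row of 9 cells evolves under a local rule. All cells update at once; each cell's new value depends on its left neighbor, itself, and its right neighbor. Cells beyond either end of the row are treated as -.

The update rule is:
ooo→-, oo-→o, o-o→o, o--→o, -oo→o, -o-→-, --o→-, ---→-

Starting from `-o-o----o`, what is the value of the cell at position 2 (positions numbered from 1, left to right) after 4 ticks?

-

--o-o----
---o-o---
----o-o--
-----o-o-
position 2 holds -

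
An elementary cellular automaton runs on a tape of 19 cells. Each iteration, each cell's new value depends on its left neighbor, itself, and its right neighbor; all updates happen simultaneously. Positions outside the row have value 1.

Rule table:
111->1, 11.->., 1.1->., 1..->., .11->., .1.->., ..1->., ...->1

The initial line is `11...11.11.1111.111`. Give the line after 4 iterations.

..1....11......111.

1..1........11...11
.....111111....1..1
.111..1111..11.....
..1....11......111.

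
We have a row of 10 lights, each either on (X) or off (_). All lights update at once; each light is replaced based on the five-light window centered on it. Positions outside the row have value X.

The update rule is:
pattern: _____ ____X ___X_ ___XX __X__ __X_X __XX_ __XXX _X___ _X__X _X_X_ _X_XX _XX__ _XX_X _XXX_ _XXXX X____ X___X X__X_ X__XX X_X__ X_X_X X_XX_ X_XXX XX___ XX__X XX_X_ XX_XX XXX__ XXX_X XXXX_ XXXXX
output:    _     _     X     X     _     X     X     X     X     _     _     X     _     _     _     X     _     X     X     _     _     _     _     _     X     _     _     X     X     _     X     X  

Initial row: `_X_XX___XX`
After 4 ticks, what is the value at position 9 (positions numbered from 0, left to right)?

X

__X__XXXXX
_X___XXXXX
__XXXXXXXX
__XXXXXXXX
position 9 holds X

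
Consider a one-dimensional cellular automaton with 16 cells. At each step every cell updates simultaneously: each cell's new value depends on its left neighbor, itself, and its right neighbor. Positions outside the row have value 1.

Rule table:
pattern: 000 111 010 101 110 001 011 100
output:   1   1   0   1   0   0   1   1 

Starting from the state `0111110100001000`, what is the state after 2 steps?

1111010111010101

1111101011100110
1111010111010101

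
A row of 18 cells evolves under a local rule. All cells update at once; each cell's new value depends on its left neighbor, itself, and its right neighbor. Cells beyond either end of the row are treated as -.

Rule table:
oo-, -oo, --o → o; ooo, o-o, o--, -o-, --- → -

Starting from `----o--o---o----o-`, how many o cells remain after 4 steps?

4

---o--o---o----o--
--o--o---o----o---
-o--o---o----o----
o--o---o----o-----
count of o: 4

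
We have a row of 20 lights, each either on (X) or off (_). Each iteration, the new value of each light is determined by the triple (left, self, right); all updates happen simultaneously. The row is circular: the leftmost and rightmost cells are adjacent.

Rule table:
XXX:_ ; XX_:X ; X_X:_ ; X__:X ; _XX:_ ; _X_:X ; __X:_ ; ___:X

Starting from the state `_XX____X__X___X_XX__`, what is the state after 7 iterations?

__XXXX_XX_XXX_X__XXX
X____X__X___X_XX___X
XXXX_XX_XXX_X__XXX__
___X__X___X_XX___XX_
XX_XX_XXX_X__XXX__XX
_X__X___X_XX___XX___
_XX_XXX_X__XXX__XXXX

_XX_XXX_X__XXX__XXXX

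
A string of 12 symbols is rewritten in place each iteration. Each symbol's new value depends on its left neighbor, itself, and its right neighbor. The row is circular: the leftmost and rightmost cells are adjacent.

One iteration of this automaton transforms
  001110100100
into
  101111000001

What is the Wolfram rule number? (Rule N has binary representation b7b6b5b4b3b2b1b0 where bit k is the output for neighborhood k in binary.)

233

position 3: 111 → 1  (bit 7 = 1)
position 4: 110 → 1  (bit 6 = 1)
position 5: 101 → 1  (bit 5 = 1)
position 7: 100 → 0  (bit 4 = 0)
position 2: 011 → 1  (bit 3 = 1)
position 6: 010 → 0  (bit 2 = 0)
position 1: 001 → 0  (bit 1 = 0)
position 0: 000 → 1  (bit 0 = 1)
bits b7..b0 = 11101001 = 233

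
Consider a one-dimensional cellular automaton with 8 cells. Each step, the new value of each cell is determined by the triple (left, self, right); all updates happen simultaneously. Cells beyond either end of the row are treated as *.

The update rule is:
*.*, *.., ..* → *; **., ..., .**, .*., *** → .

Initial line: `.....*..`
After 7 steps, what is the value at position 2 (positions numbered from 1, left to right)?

step 1: *...*.**
step 2: .*.*.*..
step 3: *.*.*.**
step 4: .*.*.*..  (repeats step 2; period 2)
step 7: *.*.*.**
position 2 holds .

.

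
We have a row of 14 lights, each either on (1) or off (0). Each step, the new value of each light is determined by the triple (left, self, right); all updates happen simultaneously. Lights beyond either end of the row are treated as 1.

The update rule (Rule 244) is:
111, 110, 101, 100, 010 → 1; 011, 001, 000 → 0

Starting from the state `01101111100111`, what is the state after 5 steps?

10110111110011
11011011111001
11101101111100
11110110111110
11111011011111

11111011011111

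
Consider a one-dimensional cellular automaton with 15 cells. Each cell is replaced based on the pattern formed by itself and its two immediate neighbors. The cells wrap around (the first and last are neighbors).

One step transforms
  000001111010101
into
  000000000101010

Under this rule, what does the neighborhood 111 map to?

0

At position 6 the neighborhood is 111; the next row has 0 there.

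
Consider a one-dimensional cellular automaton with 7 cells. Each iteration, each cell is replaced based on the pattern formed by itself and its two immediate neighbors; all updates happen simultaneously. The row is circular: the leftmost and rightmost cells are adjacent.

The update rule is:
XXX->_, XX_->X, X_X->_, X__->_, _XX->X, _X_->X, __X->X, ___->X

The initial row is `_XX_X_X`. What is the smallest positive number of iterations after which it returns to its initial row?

1

_XX_X_X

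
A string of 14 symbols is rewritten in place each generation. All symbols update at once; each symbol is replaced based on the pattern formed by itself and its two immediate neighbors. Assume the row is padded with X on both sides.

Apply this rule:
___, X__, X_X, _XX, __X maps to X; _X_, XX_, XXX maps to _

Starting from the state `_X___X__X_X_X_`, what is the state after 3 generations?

XX_XXX_X_X_XX_

generation 1: X_XXX_XX_X_X_X
generation 2: _XX__XX_X_X_XX
generation 3: XX_XXX_X_X_XX_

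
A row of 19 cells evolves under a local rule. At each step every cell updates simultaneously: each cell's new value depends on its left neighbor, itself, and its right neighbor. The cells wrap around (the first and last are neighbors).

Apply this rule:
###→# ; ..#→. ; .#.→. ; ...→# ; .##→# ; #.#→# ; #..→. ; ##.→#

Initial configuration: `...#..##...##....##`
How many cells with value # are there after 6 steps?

17

.#....##.#.##.##.##
#..##.###.#########
#..################
#..################  (fixed point — unchanged through step 6)
count of #: 17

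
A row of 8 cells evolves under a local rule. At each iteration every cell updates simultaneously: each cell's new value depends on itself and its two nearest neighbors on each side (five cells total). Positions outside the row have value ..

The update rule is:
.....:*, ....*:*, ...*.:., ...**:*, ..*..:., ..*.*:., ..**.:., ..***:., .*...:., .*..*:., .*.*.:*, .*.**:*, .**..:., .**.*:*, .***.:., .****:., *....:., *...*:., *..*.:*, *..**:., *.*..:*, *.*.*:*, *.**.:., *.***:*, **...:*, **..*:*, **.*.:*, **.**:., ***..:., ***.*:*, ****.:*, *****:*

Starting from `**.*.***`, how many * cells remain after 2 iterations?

4

iteration 1: .*****..
iteration 2: *..**.*.
count of *: 4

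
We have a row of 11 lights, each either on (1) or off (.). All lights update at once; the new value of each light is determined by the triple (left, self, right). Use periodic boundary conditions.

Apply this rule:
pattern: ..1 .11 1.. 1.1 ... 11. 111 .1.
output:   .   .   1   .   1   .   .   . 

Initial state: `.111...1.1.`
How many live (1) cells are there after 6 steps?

6

....11....1
111...111..
...11....1.
11...111..1
..11....1..
1...111..11
count of 1: 6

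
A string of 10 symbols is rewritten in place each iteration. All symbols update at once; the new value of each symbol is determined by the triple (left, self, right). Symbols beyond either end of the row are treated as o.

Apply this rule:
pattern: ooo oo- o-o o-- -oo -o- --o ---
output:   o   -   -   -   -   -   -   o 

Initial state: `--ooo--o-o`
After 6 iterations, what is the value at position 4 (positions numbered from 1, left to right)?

iteration 1: ---o------
iteration 2: -o---oooo-
iteration 3: ---o--oo--
iteration 4: -o--------
iteration 5: ---oooooo-
iteration 6: -o--oooo--
position 4 holds -

-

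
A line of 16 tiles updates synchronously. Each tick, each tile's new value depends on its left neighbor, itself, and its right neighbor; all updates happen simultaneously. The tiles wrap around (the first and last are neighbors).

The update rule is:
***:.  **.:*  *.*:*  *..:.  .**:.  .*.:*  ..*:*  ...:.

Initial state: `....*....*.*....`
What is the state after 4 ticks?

*...**.*.*.*....

tick 1: ...**...****....
tick 2: ..*.*..*...*....
tick 3: .****.**..**....
tick 4: *...**.*.*.*....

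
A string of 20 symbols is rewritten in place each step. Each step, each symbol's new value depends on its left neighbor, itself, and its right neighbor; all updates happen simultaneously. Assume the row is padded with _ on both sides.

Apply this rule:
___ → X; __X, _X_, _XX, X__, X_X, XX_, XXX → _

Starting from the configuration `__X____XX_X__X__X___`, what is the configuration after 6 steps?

__X____XXXXXXXXXX___

step 1: X___XX____________XX
step 2: __X____XXXXXXXXXX___
step 3: X___XX____________XX  (repeats step 1; period 2)
step 6: __X____XXXXXXXXXX___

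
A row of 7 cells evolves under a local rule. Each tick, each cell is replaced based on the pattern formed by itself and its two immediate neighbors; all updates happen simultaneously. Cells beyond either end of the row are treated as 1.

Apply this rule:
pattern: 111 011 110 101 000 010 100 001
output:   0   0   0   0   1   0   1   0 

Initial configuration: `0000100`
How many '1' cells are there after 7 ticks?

tick 1: 1110010
tick 2: 0001000
tick 3: 1100110
tick 4: 0010000
tick 5: 1001110
tick 6: 0100000
tick 7: 0011110
count of 1: 4

4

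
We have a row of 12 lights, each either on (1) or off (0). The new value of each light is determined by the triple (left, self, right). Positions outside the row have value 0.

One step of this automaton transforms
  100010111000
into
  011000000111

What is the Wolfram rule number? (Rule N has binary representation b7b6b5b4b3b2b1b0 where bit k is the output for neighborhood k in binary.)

17

position 7: 111 → 0  (bit 7 = 0)
position 8: 110 → 0  (bit 6 = 0)
position 5: 101 → 0  (bit 5 = 0)
position 1: 100 → 1  (bit 4 = 1)
position 6: 011 → 0  (bit 3 = 0)
position 0: 010 → 0  (bit 2 = 0)
position 3: 001 → 0  (bit 1 = 0)
position 2: 000 → 1  (bit 0 = 1)
bits b7..b0 = 00010001 = 17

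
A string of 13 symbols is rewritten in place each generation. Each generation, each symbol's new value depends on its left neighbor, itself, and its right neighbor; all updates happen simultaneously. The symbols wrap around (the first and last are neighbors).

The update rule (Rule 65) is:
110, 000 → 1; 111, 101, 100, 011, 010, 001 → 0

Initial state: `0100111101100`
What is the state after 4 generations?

0111000000001

generation 1: 0000000100101
generation 2: 0111110000000
generation 3: 0000010111111
generation 4: 0111000000001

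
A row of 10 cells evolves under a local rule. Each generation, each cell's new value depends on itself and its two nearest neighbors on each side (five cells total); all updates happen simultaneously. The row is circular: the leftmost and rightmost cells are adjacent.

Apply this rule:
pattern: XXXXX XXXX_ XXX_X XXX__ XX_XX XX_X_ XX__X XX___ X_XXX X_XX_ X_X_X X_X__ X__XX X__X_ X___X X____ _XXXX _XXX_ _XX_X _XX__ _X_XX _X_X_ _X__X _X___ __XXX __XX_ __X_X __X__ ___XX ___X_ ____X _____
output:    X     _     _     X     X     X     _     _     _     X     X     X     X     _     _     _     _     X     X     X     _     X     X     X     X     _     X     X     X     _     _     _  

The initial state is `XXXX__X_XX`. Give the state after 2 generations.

_XXXX_XX_X

XX_X__X___
_XXXX_XX_X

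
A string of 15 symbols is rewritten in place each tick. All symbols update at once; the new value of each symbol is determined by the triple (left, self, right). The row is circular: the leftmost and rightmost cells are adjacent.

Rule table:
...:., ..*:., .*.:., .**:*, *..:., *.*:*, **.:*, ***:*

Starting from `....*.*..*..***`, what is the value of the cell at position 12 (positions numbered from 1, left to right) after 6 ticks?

.

tick 1: .....*......***
tick 2: ............***
tick 3: ............***  (fixed point — unchanged through tick 6)
position 12 holds .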